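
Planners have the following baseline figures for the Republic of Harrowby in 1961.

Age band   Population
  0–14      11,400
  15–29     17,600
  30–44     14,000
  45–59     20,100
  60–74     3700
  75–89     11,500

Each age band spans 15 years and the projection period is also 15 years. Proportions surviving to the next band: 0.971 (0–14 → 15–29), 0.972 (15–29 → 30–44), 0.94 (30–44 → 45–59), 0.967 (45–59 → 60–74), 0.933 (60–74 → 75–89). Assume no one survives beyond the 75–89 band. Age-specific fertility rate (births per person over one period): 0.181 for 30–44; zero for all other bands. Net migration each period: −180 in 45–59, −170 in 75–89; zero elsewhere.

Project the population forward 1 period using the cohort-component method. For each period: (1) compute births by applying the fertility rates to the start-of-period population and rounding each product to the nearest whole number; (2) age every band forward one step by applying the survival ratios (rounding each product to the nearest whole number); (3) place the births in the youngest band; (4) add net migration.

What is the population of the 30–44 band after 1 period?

17107

Call the bands 1 to 6, youngest first.
Period 1.
Births: 14000 × 0.181 = 2534
Band 2: 11400 × 0.971 = 11069
Band 3: 17600 × 0.972 = 17107
Band 4: 14000 × 0.94 = 13160
Band 5: 20100 × 0.967 = 19437
Band 6: 3700 × 0.933 = 3452
Net migration: Band 4 − 180 → 12980; Band 6 − 170 → 3282
→ [2534, 11069, 17107, 12980, 19437, 3282]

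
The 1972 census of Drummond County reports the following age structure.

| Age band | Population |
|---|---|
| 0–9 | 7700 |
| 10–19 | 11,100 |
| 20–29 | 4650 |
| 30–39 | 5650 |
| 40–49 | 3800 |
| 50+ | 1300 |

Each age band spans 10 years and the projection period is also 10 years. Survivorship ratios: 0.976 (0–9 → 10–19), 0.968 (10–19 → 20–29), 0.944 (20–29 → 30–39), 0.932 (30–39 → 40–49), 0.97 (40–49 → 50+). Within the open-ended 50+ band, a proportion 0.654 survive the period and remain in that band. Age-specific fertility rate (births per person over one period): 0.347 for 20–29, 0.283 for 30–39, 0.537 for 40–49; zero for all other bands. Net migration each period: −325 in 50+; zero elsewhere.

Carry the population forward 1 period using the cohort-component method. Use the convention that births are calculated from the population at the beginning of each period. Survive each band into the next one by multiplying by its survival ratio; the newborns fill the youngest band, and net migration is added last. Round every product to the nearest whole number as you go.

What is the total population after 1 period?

Period 1.
Births: 4650 × 0.347 = 1614  |  5650 × 0.283 = 1599  |  3800 × 0.537 = 2041 → 5254
10–19: 7700 × 0.976 = 7515
20–29: 11100 × 0.968 = 10745
30–39: 4650 × 0.944 = 4390
40–49: 5650 × 0.932 = 5266
50+: 3800 × 0.97 + 1300 × 0.654 = 3686 + 850 = 4536
Net migration: 50+ − 325 → 4211
→ [5254, 7515, 10745, 4390, 5266, 4211]
Total after period 1: 5254 + 7515 + 10745 + 4390 + 5266 + 4211 = 37381

37381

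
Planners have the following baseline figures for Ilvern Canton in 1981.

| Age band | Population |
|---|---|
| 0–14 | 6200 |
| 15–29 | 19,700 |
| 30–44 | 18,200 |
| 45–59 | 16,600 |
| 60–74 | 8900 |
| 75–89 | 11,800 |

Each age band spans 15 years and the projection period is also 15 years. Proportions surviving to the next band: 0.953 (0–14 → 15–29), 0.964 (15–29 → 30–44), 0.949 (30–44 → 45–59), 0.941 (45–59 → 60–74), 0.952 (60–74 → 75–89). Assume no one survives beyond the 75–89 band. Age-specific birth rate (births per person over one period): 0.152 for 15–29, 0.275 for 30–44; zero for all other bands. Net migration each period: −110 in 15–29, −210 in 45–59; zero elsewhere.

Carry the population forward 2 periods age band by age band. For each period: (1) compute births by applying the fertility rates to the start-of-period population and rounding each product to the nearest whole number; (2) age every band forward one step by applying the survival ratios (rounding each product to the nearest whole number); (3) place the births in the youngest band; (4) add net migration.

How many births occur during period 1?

7999

(Bands numbered youngest = 1 to oldest = 6.)
[period 1]
Births: 19700 × 0.152 = 2994 ; 18200 × 0.275 = 5005 → 7999
Band 2: 6200 × 0.953 = 5909
Band 3: 19700 × 0.964 = 18991
Band 4: 18200 × 0.949 = 17272
Band 5: 16600 × 0.941 = 15621
Band 6: 8900 × 0.952 = 8473
Net migration: Band 2 − 110 → 5799; Band 4 − 210 → 17062
Giving 7999 / 5799 / 18991 / 17062 / 15621 / 8473.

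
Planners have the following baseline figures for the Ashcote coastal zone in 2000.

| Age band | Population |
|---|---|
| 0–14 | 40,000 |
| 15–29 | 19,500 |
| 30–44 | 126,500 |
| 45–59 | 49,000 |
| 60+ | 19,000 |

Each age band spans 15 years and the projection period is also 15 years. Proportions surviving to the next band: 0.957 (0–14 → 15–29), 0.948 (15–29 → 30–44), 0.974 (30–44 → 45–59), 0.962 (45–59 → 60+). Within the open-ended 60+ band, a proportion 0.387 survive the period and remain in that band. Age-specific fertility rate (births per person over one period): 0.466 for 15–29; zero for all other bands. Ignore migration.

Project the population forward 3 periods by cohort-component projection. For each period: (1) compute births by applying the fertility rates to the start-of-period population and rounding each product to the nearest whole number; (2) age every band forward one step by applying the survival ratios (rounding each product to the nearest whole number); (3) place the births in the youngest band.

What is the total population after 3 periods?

136065

(Bands numbered youngest = 1 to oldest = 5.)
[period 1]
Births: 19500 × 0.466 = 9087
Band 2: 40000 × 0.957 = 38280
Band 3: 19500 × 0.948 = 18486
Band 4: 126500 × 0.974 = 123211
Band 5: 49000 × 0.962 + 19000 × 0.387 = 47138 + 7353 = 54491
Giving 9087 / 38280 / 18486 / 123211 / 54491.
[period 2]
Births: 38280 × 0.466 = 17838
Band 2: 9087 × 0.957 = 8696
Band 3: 38280 × 0.948 = 36289
Band 4: 18486 × 0.974 = 18005
Band 5: 123211 × 0.962 + 54491 × 0.387 = 118529 + 21088 = 139617
Giving 17838 / 8696 / 36289 / 18005 / 139617.
[period 3]
Births: 8696 × 0.466 = 4052
Band 2: 17838 × 0.957 = 17071
Band 3: 8696 × 0.948 = 8244
Band 4: 36289 × 0.974 = 35345
Band 5: 18005 × 0.962 + 139617 × 0.387 = 17321 + 54032 = 71353
Giving 4052 / 17071 / 8244 / 35345 / 71353.
Total after period 3: 4052 + 17071 + 8244 + 35345 + 71353 = 136065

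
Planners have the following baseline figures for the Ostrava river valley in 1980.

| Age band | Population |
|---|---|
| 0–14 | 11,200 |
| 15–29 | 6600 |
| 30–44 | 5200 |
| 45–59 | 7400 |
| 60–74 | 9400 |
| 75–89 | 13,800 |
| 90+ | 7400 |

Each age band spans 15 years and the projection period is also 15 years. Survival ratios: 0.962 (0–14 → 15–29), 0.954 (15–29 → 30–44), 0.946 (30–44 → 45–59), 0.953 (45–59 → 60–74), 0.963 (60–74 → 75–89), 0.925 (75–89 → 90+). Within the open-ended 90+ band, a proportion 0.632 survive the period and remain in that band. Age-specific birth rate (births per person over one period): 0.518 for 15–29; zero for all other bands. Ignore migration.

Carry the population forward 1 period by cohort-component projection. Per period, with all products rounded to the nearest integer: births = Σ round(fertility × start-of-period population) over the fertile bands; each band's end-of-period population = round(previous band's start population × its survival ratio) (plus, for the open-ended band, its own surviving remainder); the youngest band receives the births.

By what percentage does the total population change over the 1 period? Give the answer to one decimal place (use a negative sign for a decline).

— Period 1 —
Births: 6600 × 0.518 = 3419
15–29: 11200 × 0.962 = 10774
30–44: 6600 × 0.954 = 6296
45–59: 5200 × 0.946 = 4919
60–74: 7400 × 0.953 = 7052
75–89: 9400 × 0.963 = 9052
90+: 13800 × 0.925 + 7400 × 0.632 = 12765 + 4677 = 17442
End of period: [3419, 10774, 6296, 4919, 7052, 9052, 17442]
Total: 61000 → 58954; change = -2046; percentage change = -3.4%

-3.4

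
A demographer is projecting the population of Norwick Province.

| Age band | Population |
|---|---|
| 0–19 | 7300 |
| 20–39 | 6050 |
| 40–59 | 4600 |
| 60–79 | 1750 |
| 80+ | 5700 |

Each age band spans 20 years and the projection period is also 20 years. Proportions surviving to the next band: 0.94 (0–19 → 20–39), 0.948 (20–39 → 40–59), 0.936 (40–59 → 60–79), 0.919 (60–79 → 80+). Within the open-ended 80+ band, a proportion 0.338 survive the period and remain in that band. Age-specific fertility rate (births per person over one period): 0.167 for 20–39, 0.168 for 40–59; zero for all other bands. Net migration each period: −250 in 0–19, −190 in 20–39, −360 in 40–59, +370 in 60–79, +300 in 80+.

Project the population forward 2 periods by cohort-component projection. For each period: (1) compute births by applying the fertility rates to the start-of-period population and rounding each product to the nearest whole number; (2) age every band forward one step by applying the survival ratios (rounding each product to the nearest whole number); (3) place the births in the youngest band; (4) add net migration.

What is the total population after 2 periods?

20277

Numbering the bands 1..5 from youngest to oldest:
[period 1]
Births: 6050 × 0.167 = 1010 ; 4600 × 0.168 = 773 → 1783
Band 2: 7300 × 0.94 = 6862
Band 3: 6050 × 0.948 = 5735
Band 4: 4600 × 0.936 = 4306
Band 5: 1750 × 0.919 + 5700 × 0.338 = 1608 + 1927 = 3535
Net migration: Band 1 − 250 → 1533; Band 2 − 190 → 6672; Band 3 − 360 → 5375; Band 4 + 370 → 4676; Band 5 + 300 → 3835
→ [1533, 6672, 5375, 4676, 3835]
[period 2]
Births: 6672 × 0.167 = 1114 ; 5375 × 0.168 = 903 → 2017
Band 2: 1533 × 0.94 = 1441
Band 3: 6672 × 0.948 = 6325
Band 4: 5375 × 0.936 = 5031
Band 5: 4676 × 0.919 + 3835 × 0.338 = 4297 + 1296 = 5593
Net migration: Band 1 − 250 → 1767; Band 2 − 190 → 1251; Band 3 − 360 → 5965; Band 4 + 370 → 5401; Band 5 + 300 → 5893
→ [1767, 1251, 5965, 5401, 5893]
Total after period 2: 1767 + 1251 + 5965 + 5401 + 5893 = 20277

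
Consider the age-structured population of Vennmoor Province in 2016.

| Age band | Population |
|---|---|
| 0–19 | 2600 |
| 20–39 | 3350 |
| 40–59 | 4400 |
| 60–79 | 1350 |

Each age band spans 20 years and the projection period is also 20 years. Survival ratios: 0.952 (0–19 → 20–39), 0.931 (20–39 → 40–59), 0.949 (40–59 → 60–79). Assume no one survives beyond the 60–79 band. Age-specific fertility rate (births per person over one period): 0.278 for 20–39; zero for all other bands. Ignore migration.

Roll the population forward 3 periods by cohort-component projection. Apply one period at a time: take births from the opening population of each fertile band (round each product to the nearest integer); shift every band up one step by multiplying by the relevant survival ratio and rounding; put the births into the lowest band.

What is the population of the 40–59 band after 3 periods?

825

[period 1]
Births: 3350 * 0.278 = 931
20–39: 2600 * 0.952 = 2475
40–59: 3350 * 0.931 = 3119
60–79: 4400 * 0.949 = 4176
End of period: [931, 2475, 3119, 4176]
[period 2]
Births: 2475 * 0.278 = 688
20–39: 931 * 0.952 = 886
40–59: 2475 * 0.931 = 2304
60–79: 3119 * 0.949 = 2960
End of period: [688, 886, 2304, 2960]
[period 3]
Births: 886 * 0.278 = 246
20–39: 688 * 0.952 = 655
40–59: 886 * 0.931 = 825
60–79: 2304 * 0.949 = 2186
End of period: [246, 655, 825, 2186]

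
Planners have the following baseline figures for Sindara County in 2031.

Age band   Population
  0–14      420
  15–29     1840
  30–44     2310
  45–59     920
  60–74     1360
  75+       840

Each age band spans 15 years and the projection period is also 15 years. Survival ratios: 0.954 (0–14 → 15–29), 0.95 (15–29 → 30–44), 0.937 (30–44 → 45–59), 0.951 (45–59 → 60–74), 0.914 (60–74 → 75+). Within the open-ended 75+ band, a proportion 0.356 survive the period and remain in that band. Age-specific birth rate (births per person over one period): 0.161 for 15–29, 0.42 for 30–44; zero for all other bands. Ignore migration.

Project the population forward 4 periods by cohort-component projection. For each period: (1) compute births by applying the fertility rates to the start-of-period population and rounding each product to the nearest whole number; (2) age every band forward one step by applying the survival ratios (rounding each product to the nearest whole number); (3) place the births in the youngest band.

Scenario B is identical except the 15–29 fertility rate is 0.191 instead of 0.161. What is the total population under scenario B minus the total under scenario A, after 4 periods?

Let band 1 be 0–14 through band 6 = 75+.
Period 1.
Births: 1840 × 0.161 = 296, 2310 × 0.42 = 970 → 1266
Band 2: 420 × 0.954 = 401
Band 3: 1840 × 0.95 = 1748
Band 4: 2310 × 0.937 = 2164
Band 5: 920 × 0.951 = 875
Band 6: 1360 × 0.914 + 840 × 0.356 = 1243 + 299 = 1542
→ [1266, 401, 1748, 2164, 875, 1542]
Period 2.
Births: 401 × 0.161 = 65, 1748 × 0.42 = 734 → 799
Band 2: 1266 × 0.954 = 1208
Band 3: 401 × 0.95 = 381
Band 4: 1748 × 0.937 = 1638
Band 5: 2164 × 0.951 = 2058
Band 6: 875 × 0.914 + 1542 × 0.356 = 800 + 549 = 1349
→ [799, 1208, 381, 1638, 2058, 1349]
Period 3.
Births: 1208 × 0.161 = 194, 381 × 0.42 = 160 → 354
Band 2: 799 × 0.954 = 762
Band 3: 1208 × 0.95 = 1148
Band 4: 381 × 0.937 = 357
Band 5: 1638 × 0.951 = 1558
Band 6: 2058 × 0.914 + 1349 × 0.356 = 1881 + 480 = 2361
→ [354, 762, 1148, 357, 1558, 2361]
Period 4.
Births: 762 × 0.161 = 123, 1148 × 0.42 = 482 → 605
Band 2: 354 × 0.954 = 338
Band 3: 762 × 0.95 = 724
Band 4: 1148 × 0.937 = 1076
Band 5: 357 × 0.951 = 340
Band 6: 1558 × 0.914 + 2361 × 0.356 = 1424 + 841 = 2265
→ [605, 338, 724, 1076, 340, 2265]
Scenario A total after 4 periods: 5348
Scenario B projection —
Period 1.
Births: 1840 × 0.191 = 351, 2310 × 0.42 = 970 → 1321
Band 2: 420 × 0.954 = 401
Band 3: 1840 × 0.95 = 1748
Band 4: 2310 × 0.937 = 2164
Band 5: 920 × 0.951 = 875
Band 6: 1360 × 0.914 + 840 × 0.356 = 1243 + 299 = 1542
→ [1321, 401, 1748, 2164, 875, 1542]
Period 2.
Births: 401 × 0.191 = 77, 1748 × 0.42 = 734 → 811
Band 2: 1321 × 0.954 = 1260
Band 3: 401 × 0.95 = 381
Band 4: 1748 × 0.937 = 1638
Band 5: 2164 × 0.951 = 2058
Band 6: 875 × 0.914 + 1542 × 0.356 = 800 + 549 = 1349
→ [811, 1260, 381, 1638, 2058, 1349]
Period 3.
Births: 1260 × 0.191 = 241, 381 × 0.42 = 160 → 401
Band 2: 811 × 0.954 = 774
Band 3: 1260 × 0.95 = 1197
Band 4: 381 × 0.937 = 357
Band 5: 1638 × 0.951 = 1558
Band 6: 2058 × 0.914 + 1349 × 0.356 = 1881 + 480 = 2361
→ [401, 774, 1197, 357, 1558, 2361]
Period 4.
Births: 774 × 0.191 = 148, 1197 × 0.42 = 503 → 651
Band 2: 401 × 0.954 = 383
Band 3: 774 × 0.95 = 735
Band 4: 1197 × 0.937 = 1122
Band 5: 357 × 0.951 = 340
Band 6: 1558 × 0.914 + 2361 × 0.356 = 1424 + 841 = 2265
→ [651, 383, 735, 1122, 340, 2265]
Scenario B total after 4 periods: 5496
Difference B − A = 5496 − 5348 = 148

148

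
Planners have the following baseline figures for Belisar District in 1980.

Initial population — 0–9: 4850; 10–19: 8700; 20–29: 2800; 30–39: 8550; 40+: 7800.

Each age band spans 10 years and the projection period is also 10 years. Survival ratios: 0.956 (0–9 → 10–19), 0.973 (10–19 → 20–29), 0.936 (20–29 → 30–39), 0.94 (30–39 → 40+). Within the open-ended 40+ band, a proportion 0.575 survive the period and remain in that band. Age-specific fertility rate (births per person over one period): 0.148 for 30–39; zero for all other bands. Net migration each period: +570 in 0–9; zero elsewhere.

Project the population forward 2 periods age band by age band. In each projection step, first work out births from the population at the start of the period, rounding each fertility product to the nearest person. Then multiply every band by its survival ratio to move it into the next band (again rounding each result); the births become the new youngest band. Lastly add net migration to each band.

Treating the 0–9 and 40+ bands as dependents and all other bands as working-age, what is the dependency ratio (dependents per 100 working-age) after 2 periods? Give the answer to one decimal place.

(Groups numbered youngest = 1 to oldest = 5.)
Period 1:
Births: 8550 × 0.148 = 1265
Group 2: 4850 × 0.956 = 4637
Group 3: 8700 × 0.973 = 8465
Group 4: 2800 × 0.936 = 2621
Group 5: 8550 × 0.94 + 7800 × 0.575 = 8037 + 4485 = 12522
Net migration: Group 1 + 570 → 1835
→ [1835, 4637, 8465, 2621, 12522]
Period 2:
Births: 2621 × 0.148 = 388
Group 2: 1835 × 0.956 = 1754
Group 3: 4637 × 0.973 = 4512
Group 4: 8465 × 0.936 = 7923
Group 5: 2621 × 0.94 + 12522 × 0.575 = 2464 + 7200 = 9664
Net migration: Group 1 + 570 → 958
→ [958, 1754, 4512, 7923, 9664]
Dependents (band 0–9 + band 40+) = 958 + 9664 = 10622; working-age = 14189; ratio = 10622/14189 × 100 = 74.9

74.9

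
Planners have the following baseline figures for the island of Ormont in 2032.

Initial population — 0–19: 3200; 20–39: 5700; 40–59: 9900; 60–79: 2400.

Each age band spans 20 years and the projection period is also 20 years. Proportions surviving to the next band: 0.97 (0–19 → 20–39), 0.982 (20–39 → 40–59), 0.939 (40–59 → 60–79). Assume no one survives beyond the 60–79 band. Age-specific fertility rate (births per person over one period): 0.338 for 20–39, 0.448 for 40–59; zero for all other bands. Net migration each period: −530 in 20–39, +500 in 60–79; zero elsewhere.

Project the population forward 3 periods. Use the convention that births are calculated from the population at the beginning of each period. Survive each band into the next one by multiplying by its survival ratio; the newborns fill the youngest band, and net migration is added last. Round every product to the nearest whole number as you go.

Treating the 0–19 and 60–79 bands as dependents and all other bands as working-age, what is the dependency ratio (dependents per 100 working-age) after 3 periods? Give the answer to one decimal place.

71.4

(Bands numbered youngest = 1 to oldest = 4.)
Period 1.
Births: 5700 * 0.338 = 1927 ; 9900 * 0.448 = 4435 ⇒ total 6362
Band 2: 3200 * 0.97 = 3104
Band 3: 5700 * 0.982 = 5597
Band 4: 9900 * 0.939 = 9296
Net migration: Band 2 − 530 → 2574; Band 4 + 500 → 9796
Population now: 0–19=6362, 20–39=2574, 40–59=5597, 60–79=9796
Period 2.
Births: 2574 * 0.338 = 870 ; 5597 * 0.448 = 2507 ⇒ total 3377
Band 2: 6362 * 0.97 = 6171
Band 3: 2574 * 0.982 = 2528
Band 4: 5597 * 0.939 = 5256
Net migration: Band 2 − 530 → 5641; Band 4 + 500 → 5756
Population now: 0–19=3377, 20–39=5641, 40–59=2528, 60–79=5756
Period 3.
Births: 5641 * 0.338 = 1907 ; 2528 * 0.448 = 1133 ⇒ total 3040
Band 2: 3377 * 0.97 = 3276
Band 3: 5641 * 0.982 = 5539
Band 4: 2528 * 0.939 = 2374
Net migration: Band 2 − 530 → 2746; Band 4 + 500 → 2874
Population now: 0–19=3040, 20–39=2746, 40–59=5539, 60–79=2874
Dependents (band 0–19 + band 60–79) = 3040 + 2874 = 5914; working-age = 8285; ratio = 5914/8285 × 100 = 71.4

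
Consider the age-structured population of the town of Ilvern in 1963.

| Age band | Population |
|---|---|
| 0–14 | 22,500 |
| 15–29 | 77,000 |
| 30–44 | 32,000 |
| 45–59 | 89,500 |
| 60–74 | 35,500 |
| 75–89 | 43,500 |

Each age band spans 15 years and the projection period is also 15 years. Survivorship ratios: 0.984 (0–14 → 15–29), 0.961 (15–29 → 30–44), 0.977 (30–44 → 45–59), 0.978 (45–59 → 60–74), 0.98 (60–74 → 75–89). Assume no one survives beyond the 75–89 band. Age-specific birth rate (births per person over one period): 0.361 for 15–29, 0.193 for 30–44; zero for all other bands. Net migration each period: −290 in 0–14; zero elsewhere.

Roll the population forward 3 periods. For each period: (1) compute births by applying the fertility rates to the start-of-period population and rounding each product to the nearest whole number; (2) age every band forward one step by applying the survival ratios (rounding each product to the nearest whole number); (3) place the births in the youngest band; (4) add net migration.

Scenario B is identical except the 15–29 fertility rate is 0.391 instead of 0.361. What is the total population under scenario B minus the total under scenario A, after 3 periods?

Let group 1 be 0–14 through group 6 = 75–89.
— Period 1 —
Births: 77000 × 0.361 = 27797  |  32000 × 0.193 = 6176 → total 33973
Group 2: 22500 × 0.984 = 22140
Group 3: 77000 × 0.961 = 73997
Group 4: 32000 × 0.977 = 31264
Group 5: 89500 × 0.978 = 87531
Group 6: 35500 × 0.98 = 34790
Net migration: Group 1 − 290 → 33683
Population now: 0–14=33683, 15–29=22140, 30–44=73997, 45–59=31264, 60–74=87531, 75–89=34790
— Period 2 —
Births: 22140 × 0.361 = 7993  |  73997 × 0.193 = 14281 → total 22274
Group 2: 33683 × 0.984 = 33144
Group 3: 22140 × 0.961 = 21277
Group 4: 73997 × 0.977 = 72295
Group 5: 31264 × 0.978 = 30576
Group 6: 87531 × 0.98 = 85780
Net migration: Group 1 − 290 → 21984
Population now: 0–14=21984, 15–29=33144, 30–44=21277, 45–59=72295, 60–74=30576, 75–89=85780
— Period 3 —
Births: 33144 × 0.361 = 11965  |  21277 × 0.193 = 4106 → total 16071
Group 2: 21984 × 0.984 = 21632
Group 3: 33144 × 0.961 = 31851
Group 4: 21277 × 0.977 = 20788
Group 5: 72295 × 0.978 = 70705
Group 6: 30576 × 0.98 = 29964
Net migration: Group 1 − 290 → 15781
Population now: 0–14=15781, 15–29=21632, 30–44=31851, 45–59=20788, 60–74=70705, 75–89=29964
Scenario A total after 3 periods: 190721
Scenario B projection —
— Period 1 —
Births: 77000 × 0.391 = 30107  |  32000 × 0.193 = 6176 → total 36283
Group 2: 22500 × 0.984 = 22140
Group 3: 77000 × 0.961 = 73997
Group 4: 32000 × 0.977 = 31264
Group 5: 89500 × 0.978 = 87531
Group 6: 35500 × 0.98 = 34790
Net migration: Group 1 − 290 → 35993
Population now: 0–14=35993, 15–29=22140, 30–44=73997, 45–59=31264, 60–74=87531, 75–89=34790
— Period 2 —
Births: 22140 × 0.391 = 8657  |  73997 × 0.193 = 14281 → total 22938
Group 2: 35993 × 0.984 = 35417
Group 3: 22140 × 0.961 = 21277
Group 4: 73997 × 0.977 = 72295
Group 5: 31264 × 0.978 = 30576
Group 6: 87531 × 0.98 = 85780
Net migration: Group 1 − 290 → 22648
Population now: 0–14=22648, 15–29=35417, 30–44=21277, 45–59=72295, 60–74=30576, 75–89=85780
— Period 3 —
Births: 35417 × 0.391 = 13848  |  21277 × 0.193 = 4106 → total 17954
Group 2: 22648 × 0.984 = 22286
Group 3: 35417 × 0.961 = 34036
Group 4: 21277 × 0.977 = 20788
Group 5: 72295 × 0.978 = 70705
Group 6: 30576 × 0.98 = 29964
Net migration: Group 1 − 290 → 17664
Population now: 0–14=17664, 15–29=22286, 30–44=34036, 45–59=20788, 60–74=70705, 75–89=29964
Scenario B total after 3 periods: 195443
Difference B − A = 195443 − 190721 = 4722

4722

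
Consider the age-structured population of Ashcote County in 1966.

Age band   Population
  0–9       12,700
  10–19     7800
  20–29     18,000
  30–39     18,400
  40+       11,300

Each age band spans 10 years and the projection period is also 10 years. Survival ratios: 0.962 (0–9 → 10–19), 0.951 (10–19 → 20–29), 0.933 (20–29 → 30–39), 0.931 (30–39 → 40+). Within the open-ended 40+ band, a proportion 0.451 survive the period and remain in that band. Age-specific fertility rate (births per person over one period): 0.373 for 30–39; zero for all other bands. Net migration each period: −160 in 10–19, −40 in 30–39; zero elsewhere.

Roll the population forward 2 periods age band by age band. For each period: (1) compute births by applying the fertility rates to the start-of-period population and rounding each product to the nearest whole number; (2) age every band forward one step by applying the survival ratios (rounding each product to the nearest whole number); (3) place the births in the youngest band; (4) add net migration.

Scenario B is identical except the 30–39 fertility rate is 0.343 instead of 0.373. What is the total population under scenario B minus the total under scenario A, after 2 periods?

-1033

After projecting period 1:
Births: 18400 * 0.373 = 6863
10–19: 12700 * 0.962 = 12217
20–29: 7800 * 0.951 = 7418
30–39: 18000 * 0.933 = 16794
40+: 18400 * 0.931 + 11300 * 0.451 = 17130 + 5096 = 22226
Net migration: 10–19 − 160 → 12057; 30–39 − 40 → 16754
Giving 6863 / 12057 / 7418 / 16754 / 22226.
After projecting period 2:
Births: 16754 * 0.373 = 6249
10–19: 6863 * 0.962 = 6602
20–29: 12057 * 0.951 = 11466
30–39: 7418 * 0.933 = 6921
40+: 16754 * 0.931 + 22226 * 0.451 = 15598 + 10024 = 25622
Net migration: 10–19 − 160 → 6442; 30–39 − 40 → 6881
Giving 6249 / 6442 / 11466 / 6881 / 25622.
Scenario A total after 2 periods: 56660
Scenario B projection —
After projecting period 1:
Births: 18400 * 0.343 = 6311
10–19: 12700 * 0.962 = 12217
20–29: 7800 * 0.951 = 7418
30–39: 18000 * 0.933 = 16794
40+: 18400 * 0.931 + 11300 * 0.451 = 17130 + 5096 = 22226
Net migration: 10–19 − 160 → 12057; 30–39 − 40 → 16754
Giving 6311 / 12057 / 7418 / 16754 / 22226.
After projecting period 2:
Births: 16754 * 0.343 = 5747
10–19: 6311 * 0.962 = 6071
20–29: 12057 * 0.951 = 11466
30–39: 7418 * 0.933 = 6921
40+: 16754 * 0.931 + 22226 * 0.451 = 15598 + 10024 = 25622
Net migration: 10–19 − 160 → 5911; 30–39 − 40 → 6881
Giving 5747 / 5911 / 11466 / 6881 / 25622.
Scenario B total after 2 periods: 55627
Difference B − A = 55627 − 56660 = -1033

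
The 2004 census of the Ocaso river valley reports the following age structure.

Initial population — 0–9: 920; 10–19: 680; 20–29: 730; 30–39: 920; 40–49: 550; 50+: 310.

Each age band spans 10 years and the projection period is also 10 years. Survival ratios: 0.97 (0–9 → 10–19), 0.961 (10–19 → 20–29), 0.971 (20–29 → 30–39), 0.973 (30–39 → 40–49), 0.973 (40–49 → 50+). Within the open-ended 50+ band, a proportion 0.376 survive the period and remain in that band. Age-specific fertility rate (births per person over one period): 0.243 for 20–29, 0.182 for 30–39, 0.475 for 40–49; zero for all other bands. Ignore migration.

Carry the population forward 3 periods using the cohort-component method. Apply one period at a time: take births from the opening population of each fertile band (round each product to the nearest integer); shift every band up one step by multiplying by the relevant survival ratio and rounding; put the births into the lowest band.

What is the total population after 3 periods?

4447

Period 1.
Births: 730 × 0.243 = 177, 920 × 0.182 = 167, 550 × 0.475 = 261 → total 605
10–19: 920 × 0.97 = 892
20–29: 680 × 0.961 = 653
30–39: 730 × 0.971 = 709
40–49: 920 × 0.973 = 895
50+: 550 × 0.973 + 310 × 0.376 = 535 + 117 = 652
Population now: 0–9=605, 10–19=892, 20–29=653, 30–39=709, 40–49=895, 50+=652
Period 2.
Births: 653 × 0.243 = 159, 709 × 0.182 = 129, 895 × 0.475 = 425 → total 713
10–19: 605 × 0.97 = 587
20–29: 892 × 0.961 = 857
30–39: 653 × 0.971 = 634
40–49: 709 × 0.973 = 690
50+: 895 × 0.973 + 652 × 0.376 = 871 + 245 = 1116
Population now: 0–9=713, 10–19=587, 20–29=857, 30–39=634, 40–49=690, 50+=1116
Period 3.
Births: 857 × 0.243 = 208, 634 × 0.182 = 115, 690 × 0.475 = 328 → total 651
10–19: 713 × 0.97 = 692
20–29: 587 × 0.961 = 564
30–39: 857 × 0.971 = 832
40–49: 634 × 0.973 = 617
50+: 690 × 0.973 + 1116 × 0.376 = 671 + 420 = 1091
Population now: 0–9=651, 10–19=692, 20–29=564, 30–39=832, 40–49=617, 50+=1091
Total after period 3: 651 + 692 + 564 + 832 + 617 + 1091 = 4447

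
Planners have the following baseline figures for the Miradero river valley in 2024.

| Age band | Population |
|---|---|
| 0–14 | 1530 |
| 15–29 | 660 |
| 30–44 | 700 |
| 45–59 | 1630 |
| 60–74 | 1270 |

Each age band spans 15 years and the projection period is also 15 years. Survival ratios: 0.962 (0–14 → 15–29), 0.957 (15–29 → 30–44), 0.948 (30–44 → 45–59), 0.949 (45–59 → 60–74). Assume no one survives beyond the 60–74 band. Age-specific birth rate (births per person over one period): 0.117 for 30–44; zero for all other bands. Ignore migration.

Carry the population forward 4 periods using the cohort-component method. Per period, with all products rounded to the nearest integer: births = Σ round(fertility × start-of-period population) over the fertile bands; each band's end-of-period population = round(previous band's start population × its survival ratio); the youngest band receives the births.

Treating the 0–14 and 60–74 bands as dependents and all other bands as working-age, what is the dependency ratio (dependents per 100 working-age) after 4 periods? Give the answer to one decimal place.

427.1

[period 1]
Births: 700 × 0.117 = 82
15–29: 1530 × 0.962 = 1472
30–44: 660 × 0.957 = 632
45–59: 700 × 0.948 = 664
60–74: 1630 × 0.949 = 1547
End of period: [82, 1472, 632, 664, 1547]
[period 2]
Births: 632 × 0.117 = 74
15–29: 82 × 0.962 = 79
30–44: 1472 × 0.957 = 1409
45–59: 632 × 0.948 = 599
60–74: 664 × 0.949 = 630
End of period: [74, 79, 1409, 599, 630]
[period 3]
Births: 1409 × 0.117 = 165
15–29: 74 × 0.962 = 71
30–44: 79 × 0.957 = 76
45–59: 1409 × 0.948 = 1336
60–74: 599 × 0.949 = 568
End of period: [165, 71, 76, 1336, 568]
[period 4]
Births: 76 × 0.117 = 9
15–29: 165 × 0.962 = 159
30–44: 71 × 0.957 = 68
45–59: 76 × 0.948 = 72
60–74: 1336 × 0.949 = 1268
End of period: [9, 159, 68, 72, 1268]
Dependents (band 0–14 + band 60–74) = 9 + 1268 = 1277; working-age = 299; ratio = 1277/299 × 100 = 427.1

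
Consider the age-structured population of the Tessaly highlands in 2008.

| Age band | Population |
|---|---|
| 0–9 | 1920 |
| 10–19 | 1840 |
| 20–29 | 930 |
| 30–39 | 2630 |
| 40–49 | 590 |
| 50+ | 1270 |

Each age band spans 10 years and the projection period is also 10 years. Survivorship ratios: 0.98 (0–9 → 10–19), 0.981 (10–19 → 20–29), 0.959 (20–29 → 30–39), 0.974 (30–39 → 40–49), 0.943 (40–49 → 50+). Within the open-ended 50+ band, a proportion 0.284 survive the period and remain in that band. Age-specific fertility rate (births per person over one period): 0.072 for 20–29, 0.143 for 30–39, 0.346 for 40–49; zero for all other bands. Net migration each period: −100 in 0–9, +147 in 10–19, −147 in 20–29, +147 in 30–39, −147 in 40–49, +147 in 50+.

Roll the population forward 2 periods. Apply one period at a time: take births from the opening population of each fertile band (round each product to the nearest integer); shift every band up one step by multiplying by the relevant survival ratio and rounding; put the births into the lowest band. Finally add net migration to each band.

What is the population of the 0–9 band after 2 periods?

1004

[period 1]
Births: 930 × 0.072 = 67, 2630 × 0.143 = 376, 590 × 0.346 = 204 → 647
10–19: 1920 × 0.98 = 1882
20–29: 1840 × 0.981 = 1805
30–39: 930 × 0.959 = 892
40–49: 2630 × 0.974 = 2562
50+: 590 × 0.943 + 1270 × 0.284 = 556 + 361 = 917
Net migration: 0–9 − 100 → 547; 10–19 + 147 → 2029; 20–29 − 147 → 1658; 30–39 + 147 → 1039; 40–49 − 147 → 2415; 50+ + 147 → 1064
End of period: [547, 2029, 1658, 1039, 2415, 1064]
[period 2]
Births: 1658 × 0.072 = 119, 1039 × 0.143 = 149, 2415 × 0.346 = 836 → 1104
10–19: 547 × 0.98 = 536
20–29: 2029 × 0.981 = 1990
30–39: 1658 × 0.959 = 1590
40–49: 1039 × 0.974 = 1012
50+: 2415 × 0.943 + 1064 × 0.284 = 2277 + 302 = 2579
Net migration: 0–9 − 100 → 1004; 10–19 + 147 → 683; 20–29 − 147 → 1843; 30–39 + 147 → 1737; 40–49 − 147 → 865; 50+ + 147 → 2726
End of period: [1004, 683, 1843, 1737, 865, 2726]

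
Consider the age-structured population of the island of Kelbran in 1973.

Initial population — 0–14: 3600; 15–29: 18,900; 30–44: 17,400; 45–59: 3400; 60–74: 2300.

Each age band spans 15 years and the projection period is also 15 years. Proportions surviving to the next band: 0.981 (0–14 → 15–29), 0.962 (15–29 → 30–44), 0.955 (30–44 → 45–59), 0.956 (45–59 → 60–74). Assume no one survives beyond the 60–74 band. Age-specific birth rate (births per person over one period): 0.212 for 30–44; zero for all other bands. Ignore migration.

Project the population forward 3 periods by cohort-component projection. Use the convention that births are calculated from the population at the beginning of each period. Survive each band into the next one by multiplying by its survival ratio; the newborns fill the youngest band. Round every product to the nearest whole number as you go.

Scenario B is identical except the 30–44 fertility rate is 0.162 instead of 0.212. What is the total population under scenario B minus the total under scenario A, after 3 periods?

After projecting period 1:
Births: 17400 * 0.212 = 3689
15–29: 3600 * 0.981 = 3532
30–44: 18900 * 0.962 = 18182
45–59: 17400 * 0.955 = 16617
60–74: 3400 * 0.956 = 3250
Giving 3689 / 3532 / 18182 / 16617 / 3250.
After projecting period 2:
Births: 18182 * 0.212 = 3855
15–29: 3689 * 0.981 = 3619
30–44: 3532 * 0.962 = 3398
45–59: 18182 * 0.955 = 17364
60–74: 16617 * 0.956 = 15886
Giving 3855 / 3619 / 3398 / 17364 / 15886.
After projecting period 3:
Births: 3398 * 0.212 = 720
15–29: 3855 * 0.981 = 3782
30–44: 3619 * 0.962 = 3481
45–59: 3398 * 0.955 = 3245
60–74: 17364 * 0.956 = 16600
Giving 720 / 3782 / 3481 / 3245 / 16600.
Scenario A total after 3 periods: 27828
Scenario B projection —
After projecting period 1:
Births: 17400 * 0.162 = 2819
15–29: 3600 * 0.981 = 3532
30–44: 18900 * 0.962 = 18182
45–59: 17400 * 0.955 = 16617
60–74: 3400 * 0.956 = 3250
Giving 2819 / 3532 / 18182 / 16617 / 3250.
After projecting period 2:
Births: 18182 * 0.162 = 2945
15–29: 2819 * 0.981 = 2765
30–44: 3532 * 0.962 = 3398
45–59: 18182 * 0.955 = 17364
60–74: 16617 * 0.956 = 15886
Giving 2945 / 2765 / 3398 / 17364 / 15886.
After projecting period 3:
Births: 3398 * 0.162 = 550
15–29: 2945 * 0.981 = 2889
30–44: 2765 * 0.962 = 2660
45–59: 3398 * 0.955 = 3245
60–74: 17364 * 0.956 = 16600
Giving 550 / 2889 / 2660 / 3245 / 16600.
Scenario B total after 3 periods: 25944
Difference B − A = 25944 − 27828 = -1884

-1884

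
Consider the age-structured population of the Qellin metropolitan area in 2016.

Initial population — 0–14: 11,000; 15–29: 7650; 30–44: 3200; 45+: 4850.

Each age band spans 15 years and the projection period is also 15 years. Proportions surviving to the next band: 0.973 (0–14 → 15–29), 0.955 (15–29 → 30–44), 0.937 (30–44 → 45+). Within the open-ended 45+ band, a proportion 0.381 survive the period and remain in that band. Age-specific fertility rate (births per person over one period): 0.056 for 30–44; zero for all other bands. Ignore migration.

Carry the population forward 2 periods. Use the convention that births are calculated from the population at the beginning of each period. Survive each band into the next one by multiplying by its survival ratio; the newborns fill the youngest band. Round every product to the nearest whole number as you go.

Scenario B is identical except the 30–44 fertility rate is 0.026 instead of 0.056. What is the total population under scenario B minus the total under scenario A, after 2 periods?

After projecting period 1:
Births: 3200 * 0.056 = 179
15–29: 11000 * 0.973 = 10703
30–44: 7650 * 0.955 = 7306
45+: 3200 * 0.937 + 4850 * 0.381 = 2998 + 1848 = 4846
Population now: 0–14=179, 15–29=10703, 30–44=7306, 45+=4846
After projecting period 2:
Births: 7306 * 0.056 = 409
15–29: 179 * 0.973 = 174
30–44: 10703 * 0.955 = 10221
45+: 7306 * 0.937 + 4846 * 0.381 = 6846 + 1846 = 8692
Population now: 0–14=409, 15–29=174, 30–44=10221, 45+=8692
Scenario A total after 2 periods: 19496
Scenario B projection —
After projecting period 1:
Births: 3200 * 0.026 = 83
15–29: 11000 * 0.973 = 10703
30–44: 7650 * 0.955 = 7306
45+: 3200 * 0.937 + 4850 * 0.381 = 2998 + 1848 = 4846
Population now: 0–14=83, 15–29=10703, 30–44=7306, 45+=4846
After projecting period 2:
Births: 7306 * 0.026 = 190
15–29: 83 * 0.973 = 81
30–44: 10703 * 0.955 = 10221
45+: 7306 * 0.937 + 4846 * 0.381 = 6846 + 1846 = 8692
Population now: 0–14=190, 15–29=81, 30–44=10221, 45+=8692
Scenario B total after 2 periods: 19184
Difference B − A = 19184 − 19496 = -312

-312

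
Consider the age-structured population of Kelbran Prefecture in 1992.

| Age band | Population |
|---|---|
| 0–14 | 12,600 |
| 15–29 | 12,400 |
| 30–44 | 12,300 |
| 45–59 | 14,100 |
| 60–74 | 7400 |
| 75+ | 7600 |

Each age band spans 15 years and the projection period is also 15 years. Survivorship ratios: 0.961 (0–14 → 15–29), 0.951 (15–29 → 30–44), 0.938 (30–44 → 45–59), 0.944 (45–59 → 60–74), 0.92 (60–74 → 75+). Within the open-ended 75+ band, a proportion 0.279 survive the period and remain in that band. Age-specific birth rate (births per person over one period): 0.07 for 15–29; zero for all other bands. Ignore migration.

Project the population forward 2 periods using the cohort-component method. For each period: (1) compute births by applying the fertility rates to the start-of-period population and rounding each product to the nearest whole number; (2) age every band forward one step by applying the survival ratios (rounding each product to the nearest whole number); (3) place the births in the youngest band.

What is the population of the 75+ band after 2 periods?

After projecting period 1:
Births: 12400 × 0.07 = 868
15–29: 12600 × 0.961 = 12109
30–44: 12400 × 0.951 = 11792
45–59: 12300 × 0.938 = 11537
60–74: 14100 × 0.944 = 13310
75+: 7400 × 0.92 + 7600 × 0.279 = 6808 + 2120 = 8928
End of period: [868, 12109, 11792, 11537, 13310, 8928]
After projecting period 2:
Births: 12109 × 0.07 = 848
15–29: 868 × 0.961 = 834
30–44: 12109 × 0.951 = 11516
45–59: 11792 × 0.938 = 11061
60–74: 11537 × 0.944 = 10891
75+: 13310 × 0.92 + 8928 × 0.279 = 12245 + 2491 = 14736
End of period: [848, 834, 11516, 11061, 10891, 14736]

14736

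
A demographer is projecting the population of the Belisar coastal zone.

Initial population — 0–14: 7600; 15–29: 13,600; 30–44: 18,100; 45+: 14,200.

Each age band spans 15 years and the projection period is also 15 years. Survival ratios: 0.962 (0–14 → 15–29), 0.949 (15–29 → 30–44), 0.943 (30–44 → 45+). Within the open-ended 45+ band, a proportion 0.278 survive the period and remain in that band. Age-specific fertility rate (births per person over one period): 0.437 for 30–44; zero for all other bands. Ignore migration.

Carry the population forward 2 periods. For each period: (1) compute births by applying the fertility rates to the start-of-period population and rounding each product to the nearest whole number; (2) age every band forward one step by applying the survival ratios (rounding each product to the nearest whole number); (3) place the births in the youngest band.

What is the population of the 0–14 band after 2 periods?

Period 1.
Births: 18100 × 0.437 = 7910
15–29: 7600 × 0.962 = 7311
30–44: 13600 × 0.949 = 12906
45+: 18100 × 0.943 + 14200 × 0.278 = 17068 + 3948 = 21016
→ [7910, 7311, 12906, 21016]
Period 2.
Births: 12906 × 0.437 = 5640
15–29: 7910 × 0.962 = 7609
30–44: 7311 × 0.949 = 6938
45+: 12906 × 0.943 + 21016 × 0.278 = 12170 + 5842 = 18012
→ [5640, 7609, 6938, 18012]

5640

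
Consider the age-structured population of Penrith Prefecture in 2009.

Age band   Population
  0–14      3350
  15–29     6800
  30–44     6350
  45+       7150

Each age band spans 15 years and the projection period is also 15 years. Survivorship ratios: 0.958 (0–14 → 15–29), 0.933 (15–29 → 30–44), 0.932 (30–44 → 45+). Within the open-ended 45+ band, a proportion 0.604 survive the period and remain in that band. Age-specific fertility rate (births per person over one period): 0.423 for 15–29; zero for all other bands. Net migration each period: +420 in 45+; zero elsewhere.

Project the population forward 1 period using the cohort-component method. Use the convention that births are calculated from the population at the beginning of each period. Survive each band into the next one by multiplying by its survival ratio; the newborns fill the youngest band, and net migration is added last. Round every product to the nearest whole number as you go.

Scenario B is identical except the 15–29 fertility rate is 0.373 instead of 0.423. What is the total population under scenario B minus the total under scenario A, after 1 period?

-340

[period 1]
Births: 6800 × 0.423 = 2876
15–29: 3350 × 0.958 = 3209
30–44: 6800 × 0.933 = 6344
45+: 6350 × 0.932 + 7150 × 0.604 = 5918 + 4319 = 10237
Net migration: 45+ + 420 → 10657
Giving 2876 / 3209 / 6344 / 10657.
Scenario A total after 1 period: 23086
Scenario B projection —
[period 1]
Births: 6800 × 0.373 = 2536
15–29: 3350 × 0.958 = 3209
30–44: 6800 × 0.933 = 6344
45+: 6350 × 0.932 + 7150 × 0.604 = 5918 + 4319 = 10237
Net migration: 45+ + 420 → 10657
Giving 2536 / 3209 / 6344 / 10657.
Scenario B total after 1 period: 22746
Difference B − A = 22746 − 23086 = -340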